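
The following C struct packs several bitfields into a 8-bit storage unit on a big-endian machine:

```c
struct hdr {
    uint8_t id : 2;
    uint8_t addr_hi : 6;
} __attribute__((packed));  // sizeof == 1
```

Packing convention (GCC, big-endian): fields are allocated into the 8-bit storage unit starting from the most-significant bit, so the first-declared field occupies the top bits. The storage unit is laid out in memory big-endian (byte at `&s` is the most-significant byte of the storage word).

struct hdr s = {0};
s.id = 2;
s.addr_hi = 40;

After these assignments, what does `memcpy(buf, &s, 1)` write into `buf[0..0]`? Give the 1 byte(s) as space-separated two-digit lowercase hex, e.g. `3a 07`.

a8

[6+:2] id=2 & 0x3 = 0x2; word=0x80
[0+:6] addr_hi=40 & 0x3f = 0x28; word=0xa8
word = 0xa8 → big-endian bytes:
  [0]=0xa8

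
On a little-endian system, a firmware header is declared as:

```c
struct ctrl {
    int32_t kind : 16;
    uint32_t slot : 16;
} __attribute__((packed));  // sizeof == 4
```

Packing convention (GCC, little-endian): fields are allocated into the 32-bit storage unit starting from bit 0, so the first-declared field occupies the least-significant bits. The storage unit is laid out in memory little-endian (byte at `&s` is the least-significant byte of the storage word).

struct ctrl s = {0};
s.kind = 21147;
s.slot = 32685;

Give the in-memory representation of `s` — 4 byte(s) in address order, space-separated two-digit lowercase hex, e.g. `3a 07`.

9b 52 ad 7f

kind (16b) val=21147 bits=0x529b at bit 0: 0x0000529b
slot (16b) val=32685 bits=0x7fad at bit 16: 0x7fad529b
word = 0x7fad529b → little-endian bytes:
  [0]=0x9b  [1]=0x52  [2]=0xad  [3]=0x7f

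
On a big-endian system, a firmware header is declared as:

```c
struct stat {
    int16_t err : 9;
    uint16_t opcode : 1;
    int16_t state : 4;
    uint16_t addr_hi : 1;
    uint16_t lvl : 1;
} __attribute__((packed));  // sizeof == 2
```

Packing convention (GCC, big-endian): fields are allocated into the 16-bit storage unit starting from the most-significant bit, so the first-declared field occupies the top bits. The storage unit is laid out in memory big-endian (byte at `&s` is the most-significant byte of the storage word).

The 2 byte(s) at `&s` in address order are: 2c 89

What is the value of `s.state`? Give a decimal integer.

[0]=0x2c [1]=0x89 (big-endian) → word 0x2c89
err:9 @ bit 7 → (0x2c89>>7)&0x1ff = 0x59
opcode:1 @ bit 6 → (0x2c89>>6)&0x1 = 0x0
state:4 @ bit 2 → (0x2c89>>2)&0xf = 0x2  ←
addr_hi:1 @ bit 1 → (0x2c89>>1)&0x1 = 0x0
lvl:1 @ bit 0 → (0x2c89>>0)&0x1 = 0x1
state signed 4b, MSB=0: value = 2

2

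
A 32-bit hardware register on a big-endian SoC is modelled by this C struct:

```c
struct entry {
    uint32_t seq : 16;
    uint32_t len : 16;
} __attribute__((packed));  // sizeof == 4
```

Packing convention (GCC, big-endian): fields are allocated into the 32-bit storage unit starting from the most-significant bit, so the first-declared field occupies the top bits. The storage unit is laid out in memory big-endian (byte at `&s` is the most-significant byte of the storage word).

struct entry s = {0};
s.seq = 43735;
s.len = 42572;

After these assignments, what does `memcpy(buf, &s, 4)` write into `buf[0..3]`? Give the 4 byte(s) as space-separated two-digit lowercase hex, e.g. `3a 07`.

aa d7 a6 4c

[16+:16] seq=43735 & 0xffff = 0xaad7; word=0xaad70000
[0+:16] len=42572 & 0xffff = 0xa64c; word=0xaad7a64c
word = 0xaad7a64c → big-endian bytes:
  [0]=0xaa  [1]=0xd7  [2]=0xa6  [3]=0x4c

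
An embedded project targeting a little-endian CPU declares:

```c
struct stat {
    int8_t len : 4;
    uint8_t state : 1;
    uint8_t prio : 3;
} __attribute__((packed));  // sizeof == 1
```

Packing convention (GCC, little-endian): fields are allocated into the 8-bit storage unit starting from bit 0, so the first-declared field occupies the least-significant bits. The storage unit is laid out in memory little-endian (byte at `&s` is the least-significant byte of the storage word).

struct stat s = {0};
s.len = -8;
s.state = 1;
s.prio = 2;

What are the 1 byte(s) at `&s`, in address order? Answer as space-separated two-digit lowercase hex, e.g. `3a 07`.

len:4 = -8 → 0x8 << 0 → word 0x08
state:1 = 1 → 0x1 << 4 → word 0x18
prio:3 = 2 → 0x2 << 5 → word 0x58
word = 0x58 → little-endian bytes:
  [0]=0x58

58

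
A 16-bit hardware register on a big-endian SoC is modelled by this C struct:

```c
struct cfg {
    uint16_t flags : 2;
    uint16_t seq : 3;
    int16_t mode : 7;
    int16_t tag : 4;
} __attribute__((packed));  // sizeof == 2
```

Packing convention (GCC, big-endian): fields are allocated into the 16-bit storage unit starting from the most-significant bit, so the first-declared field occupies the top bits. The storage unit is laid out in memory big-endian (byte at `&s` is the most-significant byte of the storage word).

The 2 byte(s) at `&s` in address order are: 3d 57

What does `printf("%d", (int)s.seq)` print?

7

[0]=0x3d [1]=0x57 (big-endian) → word 0x3d57
flags:2 @ bit 14 → (0x3d57>>14)&0x3 = 0x0
seq:3 @ bit 11 → (0x3d57>>11)&0x7 = 0x7  ←
mode:7 @ bit 4 → (0x3d57>>4)&0x7f = 0x55
tag:4 @ bit 0 → (0x3d57>>0)&0xf = 0x7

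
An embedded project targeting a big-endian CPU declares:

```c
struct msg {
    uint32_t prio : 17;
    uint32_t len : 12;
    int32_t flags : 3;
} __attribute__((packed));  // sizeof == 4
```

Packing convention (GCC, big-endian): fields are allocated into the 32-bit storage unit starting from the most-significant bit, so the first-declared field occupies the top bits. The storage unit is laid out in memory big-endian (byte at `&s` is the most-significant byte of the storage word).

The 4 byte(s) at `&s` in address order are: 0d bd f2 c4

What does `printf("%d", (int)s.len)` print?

3672

[0]=0x0d [1]=0xbd [2]=0xf2 [3]=0xc4 (big-endian) → word 0x0dbdf2c4
prio:17 @ bit 15 → (0x0dbdf2c4>>15)&0x1ffff = 0x1b7b
len:12 @ bit 3 → (0x0dbdf2c4>>3)&0xfff = 0xe58  ←
flags:3 @ bit 0 → (0x0dbdf2c4>>0)&0x7 = 0x4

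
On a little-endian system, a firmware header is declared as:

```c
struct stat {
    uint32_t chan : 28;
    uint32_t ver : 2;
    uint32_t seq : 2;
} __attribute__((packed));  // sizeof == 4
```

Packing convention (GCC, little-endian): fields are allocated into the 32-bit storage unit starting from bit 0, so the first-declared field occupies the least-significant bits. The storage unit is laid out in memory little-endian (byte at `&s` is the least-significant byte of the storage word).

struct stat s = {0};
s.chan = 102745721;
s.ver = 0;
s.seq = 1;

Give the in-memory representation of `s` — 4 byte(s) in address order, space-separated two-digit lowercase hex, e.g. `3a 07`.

[0+:28] chan=102745721 & 0xfffffff = 0x61fc679; word=0x061fc679
[28+:2] ver=0 & 0x3 = 0x0; word=0x061fc679
[30+:2] seq=1 & 0x3 = 0x1; word=0x461fc679
word = 0x461fc679 → little-endian bytes:
  [0]=0x79  [1]=0xc6  [2]=0x1f  [3]=0x46

79 c6 1f 46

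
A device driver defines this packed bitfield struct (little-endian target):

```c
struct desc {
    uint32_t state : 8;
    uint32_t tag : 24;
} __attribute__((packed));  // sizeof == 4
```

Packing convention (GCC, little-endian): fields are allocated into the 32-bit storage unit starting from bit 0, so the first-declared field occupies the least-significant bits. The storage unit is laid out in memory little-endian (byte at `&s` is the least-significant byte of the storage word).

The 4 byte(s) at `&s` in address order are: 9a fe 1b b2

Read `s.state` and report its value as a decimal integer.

[0]=0x9a [1]=0xfe [2]=0x1b [3]=0xb2 (little-endian) → word 0xb21bfe9a
state:8 @ bit 0 → (0xb21bfe9a>>0)&0xff = 0x9a  ←
tag:24 @ bit 8 → (0xb21bfe9a>>8)&0xffffff = 0xb21bfe

154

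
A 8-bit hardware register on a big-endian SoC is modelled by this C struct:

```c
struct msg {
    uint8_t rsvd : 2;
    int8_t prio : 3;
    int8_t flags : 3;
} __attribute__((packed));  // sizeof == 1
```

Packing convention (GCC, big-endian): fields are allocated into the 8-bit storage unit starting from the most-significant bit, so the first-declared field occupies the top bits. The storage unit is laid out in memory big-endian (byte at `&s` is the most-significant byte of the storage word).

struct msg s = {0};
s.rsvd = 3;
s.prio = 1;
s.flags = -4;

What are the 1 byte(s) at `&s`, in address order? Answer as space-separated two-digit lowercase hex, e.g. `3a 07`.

cc

rsvd (2b) val=3 bits=0x3 at bit 6: 0xc0
prio (3b) val=1 bits=0x1 at bit 3: 0xc8
flags (3b) val=-4 bits=0x4 at bit 0: 0xcc
word = 0xcc → big-endian bytes:
  [0]=0xcc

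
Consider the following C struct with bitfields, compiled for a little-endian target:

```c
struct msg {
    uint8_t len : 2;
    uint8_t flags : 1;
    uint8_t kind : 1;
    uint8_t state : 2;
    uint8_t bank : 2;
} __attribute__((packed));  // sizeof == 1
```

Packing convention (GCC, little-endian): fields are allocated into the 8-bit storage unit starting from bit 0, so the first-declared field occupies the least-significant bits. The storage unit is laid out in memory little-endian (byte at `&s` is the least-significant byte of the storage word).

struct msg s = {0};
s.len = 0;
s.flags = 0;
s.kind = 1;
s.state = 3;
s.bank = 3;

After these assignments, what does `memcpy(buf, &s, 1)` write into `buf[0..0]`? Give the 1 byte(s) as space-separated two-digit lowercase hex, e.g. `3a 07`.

f8

len:2 = 0 → 0x0 << 0 → word 0x00
flags:1 = 0 → 0x0 << 2 → word 0x00
kind:1 = 1 → 0x1 << 3 → word 0x08
state:2 = 3 → 0x3 << 4 → word 0x38
bank:2 = 3 → 0x3 << 6 → word 0xf8
word = 0xf8 → little-endian bytes:
  [0]=0xf8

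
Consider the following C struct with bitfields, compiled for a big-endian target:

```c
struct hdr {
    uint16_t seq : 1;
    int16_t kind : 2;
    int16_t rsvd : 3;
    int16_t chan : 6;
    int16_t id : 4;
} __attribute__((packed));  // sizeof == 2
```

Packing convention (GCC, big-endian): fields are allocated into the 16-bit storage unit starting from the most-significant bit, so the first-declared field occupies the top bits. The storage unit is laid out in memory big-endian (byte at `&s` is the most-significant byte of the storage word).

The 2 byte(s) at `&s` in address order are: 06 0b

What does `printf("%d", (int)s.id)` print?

-5

[0]=0x06 [1]=0x0b (big-endian) → word 0x060b
seq:1 @ bit 15 → (0x060b>>15)&0x1 = 0x0
kind:2 @ bit 13 → (0x060b>>13)&0x3 = 0x0
rsvd:3 @ bit 10 → (0x060b>>10)&0x7 = 0x1
chan:6 @ bit 4 → (0x060b>>4)&0x3f = 0x20
id:4 @ bit 0 → (0x060b>>0)&0xf = 0xb  ←
id signed 4b, MSB=1: 11 - 16 = -5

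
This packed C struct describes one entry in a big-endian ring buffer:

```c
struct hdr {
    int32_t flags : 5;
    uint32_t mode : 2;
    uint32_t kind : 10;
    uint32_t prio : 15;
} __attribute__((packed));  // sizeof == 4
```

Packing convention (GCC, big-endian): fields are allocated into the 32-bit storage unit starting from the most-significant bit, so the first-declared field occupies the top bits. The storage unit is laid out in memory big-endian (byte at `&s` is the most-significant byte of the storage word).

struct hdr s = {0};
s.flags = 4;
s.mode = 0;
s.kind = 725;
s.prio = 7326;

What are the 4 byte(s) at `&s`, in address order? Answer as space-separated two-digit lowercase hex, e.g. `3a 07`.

21 6a 9c 9e

flags (5b) val=4 bits=0x4 at bit 27: 0x20000000
mode (2b) val=0 bits=0x0 at bit 25: 0x20000000
kind (10b) val=725 bits=0x2d5 at bit 15: 0x216a8000
prio (15b) val=7326 bits=0x1c9e at bit 0: 0x216a9c9e
word = 0x216a9c9e → big-endian bytes:
  [0]=0x21  [1]=0x6a  [2]=0x9c  [3]=0x9e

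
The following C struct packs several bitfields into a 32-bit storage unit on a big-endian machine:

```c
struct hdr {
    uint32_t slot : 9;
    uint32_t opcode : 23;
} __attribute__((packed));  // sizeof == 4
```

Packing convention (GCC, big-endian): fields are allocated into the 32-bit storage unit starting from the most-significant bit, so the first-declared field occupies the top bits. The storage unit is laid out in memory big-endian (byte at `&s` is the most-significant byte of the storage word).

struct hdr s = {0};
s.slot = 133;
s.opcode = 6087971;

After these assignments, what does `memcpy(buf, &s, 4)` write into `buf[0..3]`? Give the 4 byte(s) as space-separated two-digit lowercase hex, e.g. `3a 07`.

[23+:9] slot=133 & 0x1ff = 0x85; word=0x42800000
[0+:23] opcode=6087971 & 0x7fffff = 0x5ce523; word=0x42dce523
word = 0x42dce523 → big-endian bytes:
  [0]=0x42  [1]=0xdc  [2]=0xe5  [3]=0x23

42 dc e5 23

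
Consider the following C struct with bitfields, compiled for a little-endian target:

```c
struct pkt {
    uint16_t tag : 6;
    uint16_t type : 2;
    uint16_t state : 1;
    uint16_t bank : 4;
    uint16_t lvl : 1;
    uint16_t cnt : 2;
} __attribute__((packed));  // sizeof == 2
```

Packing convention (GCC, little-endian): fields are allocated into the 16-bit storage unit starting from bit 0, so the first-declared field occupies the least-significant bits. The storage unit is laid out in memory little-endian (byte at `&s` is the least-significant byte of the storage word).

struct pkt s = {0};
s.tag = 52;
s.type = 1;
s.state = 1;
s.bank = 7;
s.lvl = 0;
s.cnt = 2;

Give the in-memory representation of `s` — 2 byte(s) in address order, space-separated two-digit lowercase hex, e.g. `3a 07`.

tag (6b) val=52 bits=0x34 at bit 0: 0x0034
type (2b) val=1 bits=0x1 at bit 6: 0x0074
state (1b) val=1 bits=0x1 at bit 8: 0x0174
bank (4b) val=7 bits=0x7 at bit 9: 0x0f74
lvl (1b) val=0 bits=0x0 at bit 13: 0x0f74
cnt (2b) val=2 bits=0x2 at bit 14: 0x8f74
word = 0x8f74 → little-endian bytes:
  [0]=0x74  [1]=0x8f

74 8f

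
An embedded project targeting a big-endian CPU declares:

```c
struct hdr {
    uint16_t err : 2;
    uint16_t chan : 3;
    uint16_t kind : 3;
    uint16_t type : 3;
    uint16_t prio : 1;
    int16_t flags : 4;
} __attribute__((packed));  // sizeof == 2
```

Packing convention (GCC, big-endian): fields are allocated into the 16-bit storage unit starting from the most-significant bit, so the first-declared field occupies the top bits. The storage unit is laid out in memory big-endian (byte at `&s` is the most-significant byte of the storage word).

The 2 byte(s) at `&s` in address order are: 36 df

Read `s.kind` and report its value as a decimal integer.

[0]=0x36 [1]=0xdf (big-endian) → word 0x36df
err:2 @ bit 14 → (0x36df>>14)&0x3 = 0x0
chan:3 @ bit 11 → (0x36df>>11)&0x7 = 0x6
kind:3 @ bit 8 → (0x36df>>8)&0x7 = 0x6  ←
type:3 @ bit 5 → (0x36df>>5)&0x7 = 0x6
prio:1 @ bit 4 → (0x36df>>4)&0x1 = 0x1
flags:4 @ bit 0 → (0x36df>>0)&0xf = 0xf

6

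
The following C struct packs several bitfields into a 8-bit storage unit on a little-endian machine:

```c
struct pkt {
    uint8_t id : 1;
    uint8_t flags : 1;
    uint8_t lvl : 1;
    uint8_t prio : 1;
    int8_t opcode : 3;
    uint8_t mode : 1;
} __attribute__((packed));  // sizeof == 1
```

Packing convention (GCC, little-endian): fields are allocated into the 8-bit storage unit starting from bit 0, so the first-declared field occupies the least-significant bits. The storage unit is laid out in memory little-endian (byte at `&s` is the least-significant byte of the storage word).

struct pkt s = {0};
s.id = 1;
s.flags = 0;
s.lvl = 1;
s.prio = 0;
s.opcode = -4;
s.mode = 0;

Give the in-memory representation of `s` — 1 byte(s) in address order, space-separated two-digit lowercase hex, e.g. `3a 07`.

45

[0+:1] id=1 & 0x1 = 0x1; word=0x01
[1+:1] flags=0 & 0x1 = 0x0; word=0x01
[2+:1] lvl=1 & 0x1 = 0x1; word=0x05
[3+:1] prio=0 & 0x1 = 0x0; word=0x05
[4+:3] opcode=-4 & 0x7 = 0x4; word=0x45
[7+:1] mode=0 & 0x1 = 0x0; word=0x45
word = 0x45 → little-endian bytes:
  [0]=0x45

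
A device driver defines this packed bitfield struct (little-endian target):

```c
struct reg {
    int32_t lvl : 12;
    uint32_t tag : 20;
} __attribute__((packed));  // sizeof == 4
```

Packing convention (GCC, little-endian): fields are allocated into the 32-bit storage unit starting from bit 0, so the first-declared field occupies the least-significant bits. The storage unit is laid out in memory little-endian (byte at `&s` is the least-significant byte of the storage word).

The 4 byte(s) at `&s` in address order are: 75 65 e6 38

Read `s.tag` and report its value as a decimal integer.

233062

[0]=0x75 [1]=0x65 [2]=0xe6 [3]=0x38 (little-endian) → word 0x38e66575
lvl:12 @ bit 0 → (0x38e66575>>0)&0xfff = 0x575
tag:20 @ bit 12 → (0x38e66575>>12)&0xfffff = 0x38e66  ←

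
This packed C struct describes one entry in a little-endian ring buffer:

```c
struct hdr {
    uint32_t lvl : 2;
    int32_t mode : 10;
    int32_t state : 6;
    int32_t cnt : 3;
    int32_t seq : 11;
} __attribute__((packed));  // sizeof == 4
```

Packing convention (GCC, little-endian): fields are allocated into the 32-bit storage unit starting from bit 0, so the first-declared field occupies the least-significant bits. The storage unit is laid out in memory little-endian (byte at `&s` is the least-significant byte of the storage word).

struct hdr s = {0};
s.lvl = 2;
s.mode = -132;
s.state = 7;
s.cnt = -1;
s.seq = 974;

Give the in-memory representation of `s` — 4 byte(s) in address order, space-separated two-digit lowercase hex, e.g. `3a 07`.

f2 7d dc 79

lvl (2b) val=2 bits=0x2 at bit 0: 0x00000002
mode (10b) val=-132 bits=0x37c at bit 2: 0x00000df2
state (6b) val=7 bits=0x7 at bit 12: 0x00007df2
cnt (3b) val=-1 bits=0x7 at bit 18: 0x001c7df2
seq (11b) val=974 bits=0x3ce at bit 21: 0x79dc7df2
word = 0x79dc7df2 → little-endian bytes:
  [0]=0xf2  [1]=0x7d  [2]=0xdc  [3]=0x79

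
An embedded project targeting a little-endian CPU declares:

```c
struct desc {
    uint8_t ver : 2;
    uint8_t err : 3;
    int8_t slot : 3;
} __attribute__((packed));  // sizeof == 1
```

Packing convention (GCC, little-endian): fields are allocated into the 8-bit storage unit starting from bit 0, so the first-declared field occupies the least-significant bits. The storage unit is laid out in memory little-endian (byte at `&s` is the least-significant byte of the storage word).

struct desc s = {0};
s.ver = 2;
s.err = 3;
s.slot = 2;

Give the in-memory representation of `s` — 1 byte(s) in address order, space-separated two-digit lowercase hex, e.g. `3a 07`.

[0+:2] ver=2 & 0x3 = 0x2; word=0x02
[2+:3] err=3 & 0x7 = 0x3; word=0x0e
[5+:3] slot=2 & 0x7 = 0x2; word=0x4e
word = 0x4e → little-endian bytes:
  [0]=0x4e

4e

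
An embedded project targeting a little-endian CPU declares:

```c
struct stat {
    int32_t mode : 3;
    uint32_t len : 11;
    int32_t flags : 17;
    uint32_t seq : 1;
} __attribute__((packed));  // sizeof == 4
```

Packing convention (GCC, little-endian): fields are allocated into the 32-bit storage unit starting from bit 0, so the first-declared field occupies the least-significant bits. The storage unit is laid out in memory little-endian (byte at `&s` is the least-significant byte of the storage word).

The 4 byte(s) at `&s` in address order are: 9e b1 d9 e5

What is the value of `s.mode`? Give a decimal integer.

-2

[0]=0x9e [1]=0xb1 [2]=0xd9 [3]=0xe5 (little-endian) → word 0xe5d9b19e
mode:3 @ bit 0 → (0xe5d9b19e>>0)&0x7 = 0x6  ←
len:11 @ bit 3 → (0xe5d9b19e>>3)&0x7ff = 0x633
flags:17 @ bit 14 → (0xe5d9b19e>>14)&0x1ffff = 0x19766
seq:1 @ bit 31 → (0xe5d9b19e>>31)&0x1 = 0x1
mode signed 3b, MSB=1: 6 - 8 = -2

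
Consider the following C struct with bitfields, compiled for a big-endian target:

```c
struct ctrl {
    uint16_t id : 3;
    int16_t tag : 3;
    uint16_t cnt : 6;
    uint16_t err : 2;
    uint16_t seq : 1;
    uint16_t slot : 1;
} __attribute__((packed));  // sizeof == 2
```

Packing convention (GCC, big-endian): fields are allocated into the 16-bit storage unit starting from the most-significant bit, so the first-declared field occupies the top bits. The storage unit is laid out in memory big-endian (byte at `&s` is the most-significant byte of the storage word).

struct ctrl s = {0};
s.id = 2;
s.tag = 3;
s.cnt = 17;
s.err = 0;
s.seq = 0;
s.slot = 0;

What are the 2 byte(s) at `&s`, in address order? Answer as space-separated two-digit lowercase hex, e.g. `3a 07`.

id:3 = 2 → 0x2 << 13 → word 0x4000
tag:3 = 3 → 0x3 << 10 → word 0x4c00
cnt:6 = 17 → 0x11 << 4 → word 0x4d10
err:2 = 0 → 0x0 << 2 → word 0x4d10
seq:1 = 0 → 0x0 << 1 → word 0x4d10
slot:1 = 0 → 0x0 << 0 → word 0x4d10
word = 0x4d10 → big-endian bytes:
  [0]=0x4d  [1]=0x10

4d 10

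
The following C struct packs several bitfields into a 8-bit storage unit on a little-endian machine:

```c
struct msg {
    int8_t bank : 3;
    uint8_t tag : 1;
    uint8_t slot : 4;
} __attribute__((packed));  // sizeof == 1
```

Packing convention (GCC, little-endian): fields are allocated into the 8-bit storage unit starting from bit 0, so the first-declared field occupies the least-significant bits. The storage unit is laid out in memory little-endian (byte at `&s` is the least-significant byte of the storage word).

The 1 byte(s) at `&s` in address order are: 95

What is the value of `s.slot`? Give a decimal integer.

9

[0]=0x95 (little-endian) → word 0x95
bank:3 @ bit 0 → (0x95>>0)&0x7 = 0x5
tag:1 @ bit 3 → (0x95>>3)&0x1 = 0x0
slot:4 @ bit 4 → (0x95>>4)&0xf = 0x9  ←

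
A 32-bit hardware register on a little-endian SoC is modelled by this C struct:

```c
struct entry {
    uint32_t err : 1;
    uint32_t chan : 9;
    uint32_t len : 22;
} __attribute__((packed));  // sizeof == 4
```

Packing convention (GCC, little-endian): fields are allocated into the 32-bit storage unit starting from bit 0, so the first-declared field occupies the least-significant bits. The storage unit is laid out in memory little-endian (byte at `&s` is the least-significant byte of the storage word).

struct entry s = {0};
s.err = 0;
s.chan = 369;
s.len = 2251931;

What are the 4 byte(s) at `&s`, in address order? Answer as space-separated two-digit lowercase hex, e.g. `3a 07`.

e2 6e 72 89

err:1 = 0 → 0x0 << 0 → word 0x00000000
chan:9 = 369 → 0x171 << 1 → word 0x000002e2
len:22 = 2251931 → 0x225c9b << 10 → word 0x89726ee2
word = 0x89726ee2 → little-endian bytes:
  [0]=0xe2  [1]=0x6e  [2]=0x72  [3]=0x89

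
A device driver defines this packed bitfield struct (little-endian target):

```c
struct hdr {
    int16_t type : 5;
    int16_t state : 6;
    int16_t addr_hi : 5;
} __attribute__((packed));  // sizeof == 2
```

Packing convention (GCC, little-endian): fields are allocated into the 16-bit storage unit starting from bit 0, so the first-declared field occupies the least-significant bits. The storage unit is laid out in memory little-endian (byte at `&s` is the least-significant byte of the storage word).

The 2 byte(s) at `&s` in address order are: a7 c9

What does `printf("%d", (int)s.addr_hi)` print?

-7

[0]=0xa7 [1]=0xc9 (little-endian) → word 0xc9a7
type:5 @ bit 0 → (0xc9a7>>0)&0x1f = 0x7
state:6 @ bit 5 → (0xc9a7>>5)&0x3f = 0xd
addr_hi:5 @ bit 11 → (0xc9a7>>11)&0x1f = 0x19  ←
addr_hi signed 5b, MSB=1: 25 - 32 = -7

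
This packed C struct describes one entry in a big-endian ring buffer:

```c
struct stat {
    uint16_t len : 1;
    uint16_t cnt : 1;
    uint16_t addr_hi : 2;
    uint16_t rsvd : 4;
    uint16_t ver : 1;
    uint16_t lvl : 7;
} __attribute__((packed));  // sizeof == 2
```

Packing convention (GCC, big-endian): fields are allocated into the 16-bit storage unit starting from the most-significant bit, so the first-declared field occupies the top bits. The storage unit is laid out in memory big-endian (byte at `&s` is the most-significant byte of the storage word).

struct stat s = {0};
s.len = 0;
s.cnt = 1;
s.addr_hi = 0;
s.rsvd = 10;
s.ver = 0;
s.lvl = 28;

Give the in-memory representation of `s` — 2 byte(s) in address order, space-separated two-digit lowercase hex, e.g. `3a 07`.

[15+:1] len=0 & 0x1 = 0x0; word=0x0000
[14+:1] cnt=1 & 0x1 = 0x1; word=0x4000
[12+:2] addr_hi=0 & 0x3 = 0x0; word=0x4000
[8+:4] rsvd=10 & 0xf = 0xa; word=0x4a00
[7+:1] ver=0 & 0x1 = 0x0; word=0x4a00
[0+:7] lvl=28 & 0x7f = 0x1c; word=0x4a1c
word = 0x4a1c → big-endian bytes:
  [0]=0x4a  [1]=0x1c

4a 1c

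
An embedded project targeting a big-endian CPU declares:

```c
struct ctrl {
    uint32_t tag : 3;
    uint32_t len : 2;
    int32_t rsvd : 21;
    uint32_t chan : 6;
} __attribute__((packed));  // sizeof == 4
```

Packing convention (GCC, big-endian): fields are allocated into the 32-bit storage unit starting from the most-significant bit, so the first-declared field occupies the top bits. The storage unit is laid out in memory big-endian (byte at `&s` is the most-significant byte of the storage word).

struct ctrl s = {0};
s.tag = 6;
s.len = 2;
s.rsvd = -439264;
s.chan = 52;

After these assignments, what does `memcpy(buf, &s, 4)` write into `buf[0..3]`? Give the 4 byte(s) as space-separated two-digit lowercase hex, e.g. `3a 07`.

tag:3 = 6 → 0x6 << 29 → word 0xc0000000
len:2 = 2 → 0x2 << 27 → word 0xd0000000
rsvd:21 = -439264 → 0x194c20 << 6 → word 0xd6530800
chan:6 = 52 → 0x34 << 0 → word 0xd6530834
word = 0xd6530834 → big-endian bytes:
  [0]=0xd6  [1]=0x53  [2]=0x08  [3]=0x34

d6 53 08 34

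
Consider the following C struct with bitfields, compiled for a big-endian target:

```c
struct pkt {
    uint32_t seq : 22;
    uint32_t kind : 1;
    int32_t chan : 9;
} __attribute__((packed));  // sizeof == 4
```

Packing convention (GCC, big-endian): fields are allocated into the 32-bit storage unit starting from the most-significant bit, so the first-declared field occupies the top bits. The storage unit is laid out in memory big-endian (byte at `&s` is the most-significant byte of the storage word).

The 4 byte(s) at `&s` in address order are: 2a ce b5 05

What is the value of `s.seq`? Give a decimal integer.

[0]=0x2a [1]=0xce [2]=0xb5 [3]=0x05 (big-endian) → word 0x2aceb505
seq [10+:22] = (word>>10) & 0x3fffff = 701357  ←
kind [9+:1] = (word>>9) & 0x1 = 0
chan [0+:9] = (word>>0) & 0x1ff = 261

701357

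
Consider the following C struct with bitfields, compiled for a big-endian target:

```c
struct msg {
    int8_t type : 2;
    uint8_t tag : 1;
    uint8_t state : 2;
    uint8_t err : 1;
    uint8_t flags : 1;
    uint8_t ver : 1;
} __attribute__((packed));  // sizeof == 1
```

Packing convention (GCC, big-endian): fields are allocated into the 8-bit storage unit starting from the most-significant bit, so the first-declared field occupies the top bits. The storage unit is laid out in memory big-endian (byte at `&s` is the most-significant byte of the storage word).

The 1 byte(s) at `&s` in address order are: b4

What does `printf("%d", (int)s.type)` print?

-2

[0]=0xb4 (big-endian) → word 0xb4
type:2 @ bit 6 → (0xb4>>6)&0x3 = 0x2  ←
tag:1 @ bit 5 → (0xb4>>5)&0x1 = 0x1
state:2 @ bit 3 → (0xb4>>3)&0x3 = 0x2
err:1 @ bit 2 → (0xb4>>2)&0x1 = 0x1
flags:1 @ bit 1 → (0xb4>>1)&0x1 = 0x0
ver:1 @ bit 0 → (0xb4>>0)&0x1 = 0x0
type signed 2b, MSB=1: 2 - 4 = -2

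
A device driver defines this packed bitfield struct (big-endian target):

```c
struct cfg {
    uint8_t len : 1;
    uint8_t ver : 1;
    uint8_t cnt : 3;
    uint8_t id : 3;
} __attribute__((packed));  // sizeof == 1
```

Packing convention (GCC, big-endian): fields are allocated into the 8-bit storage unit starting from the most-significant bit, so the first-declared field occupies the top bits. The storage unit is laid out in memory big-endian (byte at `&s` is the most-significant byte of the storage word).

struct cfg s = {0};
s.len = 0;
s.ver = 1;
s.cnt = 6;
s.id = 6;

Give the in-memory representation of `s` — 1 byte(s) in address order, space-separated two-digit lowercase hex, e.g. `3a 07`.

len (1b) val=0 bits=0x0 at bit 7: 0x00
ver (1b) val=1 bits=0x1 at bit 6: 0x40
cnt (3b) val=6 bits=0x6 at bit 3: 0x70
id (3b) val=6 bits=0x6 at bit 0: 0x76
word = 0x76 → big-endian bytes:
  [0]=0x76

76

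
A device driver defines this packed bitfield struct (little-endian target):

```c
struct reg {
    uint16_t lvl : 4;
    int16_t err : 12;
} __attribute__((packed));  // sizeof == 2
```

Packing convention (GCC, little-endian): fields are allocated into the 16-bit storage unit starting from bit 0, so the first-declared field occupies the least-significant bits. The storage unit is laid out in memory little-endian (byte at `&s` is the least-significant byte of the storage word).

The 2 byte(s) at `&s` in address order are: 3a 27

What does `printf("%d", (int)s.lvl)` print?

10

[0]=0x3a [1]=0x27 (little-endian) → word 0x273a
lvl [0+:4] = (word>>0) & 0xf = 10  ←
err [4+:12] = (word>>4) & 0xfff = 627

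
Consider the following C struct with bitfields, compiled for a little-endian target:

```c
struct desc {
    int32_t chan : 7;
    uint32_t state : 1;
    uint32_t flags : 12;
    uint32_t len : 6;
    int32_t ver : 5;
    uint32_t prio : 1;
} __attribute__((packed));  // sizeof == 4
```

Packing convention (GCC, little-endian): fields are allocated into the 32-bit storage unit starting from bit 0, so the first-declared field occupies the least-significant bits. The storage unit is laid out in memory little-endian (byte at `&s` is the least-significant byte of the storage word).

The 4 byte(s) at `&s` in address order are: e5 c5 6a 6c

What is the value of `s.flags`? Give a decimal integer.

2757

[0]=0xe5 [1]=0xc5 [2]=0x6a [3]=0x6c (little-endian) → word 0x6c6ac5e5
chan:7 @ bit 0 → (0x6c6ac5e5>>0)&0x7f = 0x65
state:1 @ bit 7 → (0x6c6ac5e5>>7)&0x1 = 0x1
flags:12 @ bit 8 → (0x6c6ac5e5>>8)&0xfff = 0xac5  ←
len:6 @ bit 20 → (0x6c6ac5e5>>20)&0x3f = 0x6
ver:5 @ bit 26 → (0x6c6ac5e5>>26)&0x1f = 0x1b
prio:1 @ bit 31 → (0x6c6ac5e5>>31)&0x1 = 0x0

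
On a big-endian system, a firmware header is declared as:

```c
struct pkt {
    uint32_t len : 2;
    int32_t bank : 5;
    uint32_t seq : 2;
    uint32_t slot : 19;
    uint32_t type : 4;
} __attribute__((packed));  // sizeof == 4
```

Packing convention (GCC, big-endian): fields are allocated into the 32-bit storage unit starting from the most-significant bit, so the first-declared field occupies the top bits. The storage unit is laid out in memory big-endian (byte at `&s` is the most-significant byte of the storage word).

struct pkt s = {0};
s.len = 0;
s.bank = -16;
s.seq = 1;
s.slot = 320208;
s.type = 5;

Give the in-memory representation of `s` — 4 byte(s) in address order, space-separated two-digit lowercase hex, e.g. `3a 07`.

[30+:2] len=0 & 0x3 = 0x0; word=0x00000000
[25+:5] bank=-16 & 0x1f = 0x10; word=0x20000000
[23+:2] seq=1 & 0x3 = 0x1; word=0x20800000
[4+:19] slot=320208 & 0x7ffff = 0x4e2d0; word=0x20ce2d00
[0+:4] type=5 & 0xf = 0x5; word=0x20ce2d05
word = 0x20ce2d05 → big-endian bytes:
  [0]=0x20  [1]=0xce  [2]=0x2d  [3]=0x05

20 ce 2d 05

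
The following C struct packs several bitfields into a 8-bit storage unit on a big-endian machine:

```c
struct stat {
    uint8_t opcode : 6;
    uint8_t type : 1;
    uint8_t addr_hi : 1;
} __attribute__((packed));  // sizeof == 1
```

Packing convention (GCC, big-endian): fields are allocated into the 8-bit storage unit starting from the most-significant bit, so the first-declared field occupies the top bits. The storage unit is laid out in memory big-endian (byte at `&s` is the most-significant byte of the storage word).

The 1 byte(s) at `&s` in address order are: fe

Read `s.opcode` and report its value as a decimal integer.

[0]=0xfe (big-endian) → word 0xfe
opcode:6 @ bit 2 → (0xfe>>2)&0x3f = 0x3f  ←
type:1 @ bit 1 → (0xfe>>1)&0x1 = 0x1
addr_hi:1 @ bit 0 → (0xfe>>0)&0x1 = 0x0

63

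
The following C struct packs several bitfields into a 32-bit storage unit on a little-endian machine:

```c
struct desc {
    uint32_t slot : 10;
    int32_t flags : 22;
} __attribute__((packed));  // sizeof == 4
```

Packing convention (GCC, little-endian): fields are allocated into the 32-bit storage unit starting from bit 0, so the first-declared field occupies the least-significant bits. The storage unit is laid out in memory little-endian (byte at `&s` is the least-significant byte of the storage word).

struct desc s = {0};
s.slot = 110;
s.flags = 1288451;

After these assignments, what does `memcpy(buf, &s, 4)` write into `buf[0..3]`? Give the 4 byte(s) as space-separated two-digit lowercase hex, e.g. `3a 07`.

6e 0c a4 4e

slot (10b) val=110 bits=0x6e at bit 0: 0x0000006e
flags (22b) val=1288451 bits=0x13a903 at bit 10: 0x4ea40c6e
word = 0x4ea40c6e → little-endian bytes:
  [0]=0x6e  [1]=0x0c  [2]=0xa4  [3]=0x4e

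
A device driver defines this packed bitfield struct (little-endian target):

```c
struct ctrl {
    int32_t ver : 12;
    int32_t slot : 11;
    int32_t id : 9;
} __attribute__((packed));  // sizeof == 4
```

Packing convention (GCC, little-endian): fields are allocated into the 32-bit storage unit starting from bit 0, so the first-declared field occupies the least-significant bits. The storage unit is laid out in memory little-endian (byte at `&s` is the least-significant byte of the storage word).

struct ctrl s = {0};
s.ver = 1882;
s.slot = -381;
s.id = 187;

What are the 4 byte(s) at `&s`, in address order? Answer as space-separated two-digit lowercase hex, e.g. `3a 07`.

5a 37 e8 5d

ver (12b) val=1882 bits=0x75a at bit 0: 0x0000075a
slot (11b) val=-381 bits=0x683 at bit 12: 0x0068375a
id (9b) val=187 bits=0xbb at bit 23: 0x5de8375a
word = 0x5de8375a → little-endian bytes:
  [0]=0x5a  [1]=0x37  [2]=0xe8  [3]=0x5d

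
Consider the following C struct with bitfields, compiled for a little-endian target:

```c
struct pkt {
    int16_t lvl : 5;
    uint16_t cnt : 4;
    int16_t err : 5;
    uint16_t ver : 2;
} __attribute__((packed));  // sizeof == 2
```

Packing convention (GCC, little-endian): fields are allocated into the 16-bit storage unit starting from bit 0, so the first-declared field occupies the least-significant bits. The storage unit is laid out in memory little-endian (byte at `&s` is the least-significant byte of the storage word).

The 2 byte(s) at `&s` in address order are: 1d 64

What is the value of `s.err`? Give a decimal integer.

[0]=0x1d [1]=0x64 (little-endian) → word 0x641d
lvl [0+:5] = (word>>0) & 0x1f = 29
cnt [5+:4] = (word>>5) & 0xf = 0
err [9+:5] = (word>>9) & 0x1f = 18  ←
ver [14+:2] = (word>>14) & 0x3 = 1
err signed 5b, MSB=1: 18 - 32 = -14

-14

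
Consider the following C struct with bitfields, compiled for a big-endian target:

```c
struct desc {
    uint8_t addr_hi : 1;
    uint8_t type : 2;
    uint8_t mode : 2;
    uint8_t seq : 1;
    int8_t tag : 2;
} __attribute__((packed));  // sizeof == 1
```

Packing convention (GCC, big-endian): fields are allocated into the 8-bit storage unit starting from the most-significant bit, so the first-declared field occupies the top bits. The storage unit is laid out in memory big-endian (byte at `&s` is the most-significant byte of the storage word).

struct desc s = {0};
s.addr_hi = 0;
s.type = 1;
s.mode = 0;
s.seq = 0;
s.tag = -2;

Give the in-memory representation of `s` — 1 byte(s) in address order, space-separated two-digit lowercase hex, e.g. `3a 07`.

[7+:1] addr_hi=0 & 0x1 = 0x0; word=0x00
[5+:2] type=1 & 0x3 = 0x1; word=0x20
[3+:2] mode=0 & 0x3 = 0x0; word=0x20
[2+:1] seq=0 & 0x1 = 0x0; word=0x20
[0+:2] tag=-2 & 0x3 = 0x2; word=0x22
word = 0x22 → big-endian bytes:
  [0]=0x22

22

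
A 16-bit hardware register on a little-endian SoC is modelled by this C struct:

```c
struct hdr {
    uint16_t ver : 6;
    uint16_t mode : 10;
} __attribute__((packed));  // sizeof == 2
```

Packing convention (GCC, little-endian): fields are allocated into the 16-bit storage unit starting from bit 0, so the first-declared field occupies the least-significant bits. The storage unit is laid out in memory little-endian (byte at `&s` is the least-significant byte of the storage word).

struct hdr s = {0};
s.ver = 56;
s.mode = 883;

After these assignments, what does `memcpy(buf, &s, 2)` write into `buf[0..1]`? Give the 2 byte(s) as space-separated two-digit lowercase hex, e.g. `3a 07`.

ver:6 = 56 → 0x38 << 0 → word 0x0038
mode:10 = 883 → 0x373 << 6 → word 0xdcf8
word = 0xdcf8 → little-endian bytes:
  [0]=0xf8  [1]=0xdc

f8 dc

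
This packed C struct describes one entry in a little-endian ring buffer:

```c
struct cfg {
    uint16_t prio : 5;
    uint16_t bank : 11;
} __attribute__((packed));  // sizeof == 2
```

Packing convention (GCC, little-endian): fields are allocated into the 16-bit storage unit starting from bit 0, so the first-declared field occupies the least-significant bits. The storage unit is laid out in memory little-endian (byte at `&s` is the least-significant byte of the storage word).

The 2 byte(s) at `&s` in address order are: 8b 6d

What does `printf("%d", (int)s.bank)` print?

[0]=0x8b [1]=0x6d (little-endian) → word 0x6d8b
prio [0+:5] = (word>>0) & 0x1f = 11
bank [5+:11] = (word>>5) & 0x7ff = 876  ←

876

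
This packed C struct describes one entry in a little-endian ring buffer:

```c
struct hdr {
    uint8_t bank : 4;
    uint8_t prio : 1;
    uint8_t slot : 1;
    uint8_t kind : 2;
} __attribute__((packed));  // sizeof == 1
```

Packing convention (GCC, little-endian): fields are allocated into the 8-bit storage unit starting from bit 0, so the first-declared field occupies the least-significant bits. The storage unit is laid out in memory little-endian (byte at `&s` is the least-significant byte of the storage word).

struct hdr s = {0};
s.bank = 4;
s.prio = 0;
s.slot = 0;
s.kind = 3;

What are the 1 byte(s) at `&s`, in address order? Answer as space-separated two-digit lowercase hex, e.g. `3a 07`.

bank (4b) val=4 bits=0x4 at bit 0: 0x04
prio (1b) val=0 bits=0x0 at bit 4: 0x04
slot (1b) val=0 bits=0x0 at bit 5: 0x04
kind (2b) val=3 bits=0x3 at bit 6: 0xc4
word = 0xc4 → little-endian bytes:
  [0]=0xc4

c4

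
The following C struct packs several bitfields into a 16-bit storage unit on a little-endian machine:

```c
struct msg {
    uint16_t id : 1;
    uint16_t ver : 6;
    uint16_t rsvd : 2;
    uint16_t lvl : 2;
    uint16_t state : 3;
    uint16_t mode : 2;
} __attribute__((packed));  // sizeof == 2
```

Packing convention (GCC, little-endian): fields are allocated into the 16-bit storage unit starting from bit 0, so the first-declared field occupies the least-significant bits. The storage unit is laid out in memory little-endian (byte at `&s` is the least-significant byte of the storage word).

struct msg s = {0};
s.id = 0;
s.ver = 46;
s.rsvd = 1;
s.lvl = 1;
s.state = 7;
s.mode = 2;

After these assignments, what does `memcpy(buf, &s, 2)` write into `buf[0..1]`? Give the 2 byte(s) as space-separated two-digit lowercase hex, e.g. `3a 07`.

dc ba

[0+:1] id=0 & 0x1 = 0x0; word=0x0000
[1+:6] ver=46 & 0x3f = 0x2e; word=0x005c
[7+:2] rsvd=1 & 0x3 = 0x1; word=0x00dc
[9+:2] lvl=1 & 0x3 = 0x1; word=0x02dc
[11+:3] state=7 & 0x7 = 0x7; word=0x3adc
[14+:2] mode=2 & 0x3 = 0x2; word=0xbadc
word = 0xbadc → little-endian bytes:
  [0]=0xdc  [1]=0xba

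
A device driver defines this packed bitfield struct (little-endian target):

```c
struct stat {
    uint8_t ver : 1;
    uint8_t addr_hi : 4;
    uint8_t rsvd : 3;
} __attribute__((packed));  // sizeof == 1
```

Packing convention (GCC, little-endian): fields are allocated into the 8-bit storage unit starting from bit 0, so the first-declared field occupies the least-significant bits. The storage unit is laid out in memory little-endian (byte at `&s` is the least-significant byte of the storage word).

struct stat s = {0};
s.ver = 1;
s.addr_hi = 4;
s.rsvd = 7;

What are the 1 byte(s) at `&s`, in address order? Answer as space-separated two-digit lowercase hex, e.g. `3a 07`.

[0+:1] ver=1 & 0x1 = 0x1; word=0x01
[1+:4] addr_hi=4 & 0xf = 0x4; word=0x09
[5+:3] rsvd=7 & 0x7 = 0x7; word=0xe9
word = 0xe9 → little-endian bytes:
  [0]=0xe9

e9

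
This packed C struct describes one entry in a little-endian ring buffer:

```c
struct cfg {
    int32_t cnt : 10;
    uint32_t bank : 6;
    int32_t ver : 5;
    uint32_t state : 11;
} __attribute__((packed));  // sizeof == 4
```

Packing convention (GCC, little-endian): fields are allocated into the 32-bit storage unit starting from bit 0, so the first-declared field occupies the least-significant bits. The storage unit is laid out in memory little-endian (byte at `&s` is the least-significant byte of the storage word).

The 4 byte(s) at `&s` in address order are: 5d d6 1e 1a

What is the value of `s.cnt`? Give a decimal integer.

[0]=0x5d [1]=0xd6 [2]=0x1e [3]=0x1a (little-endian) → word 0x1a1ed65d
cnt:10 @ bit 0 → (0x1a1ed65d>>0)&0x3ff = 0x25d  ←
bank:6 @ bit 10 → (0x1a1ed65d>>10)&0x3f = 0x35
ver:5 @ bit 16 → (0x1a1ed65d>>16)&0x1f = 0x1e
state:11 @ bit 21 → (0x1a1ed65d>>21)&0x7ff = 0xd0
cnt signed 10b, MSB=1: 605 - 1024 = -419

-419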